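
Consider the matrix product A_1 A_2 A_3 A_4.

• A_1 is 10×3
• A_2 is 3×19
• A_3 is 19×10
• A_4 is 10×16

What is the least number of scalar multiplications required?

1530

Adjacent pairs: A_1A_2 = 10·3·19 = 570; A_2A_3 = 3·19·10 = 570; A_3A_4 = 19·10·16 = 3040.
Length 3: A_1..A_3: k=1: 0+570+10·3·10=870; k=2: 570+0+10·19·10=2470 → min 870 | A_2..A_4: k=2: 0+3040+3·19·16=3952; k=3: 570+0+3·10·16=1050 → min 1050.
Length 4: A_1..A_4: k=1: 0+1050+10·3·16=1530; k=2: 570+3040+10·19·16=6650; k=3: 870+0+10·10·16=2470 → min 1530.
Optimal order: (A_1 ((A_2 A_3) A_4)) with cost 1530.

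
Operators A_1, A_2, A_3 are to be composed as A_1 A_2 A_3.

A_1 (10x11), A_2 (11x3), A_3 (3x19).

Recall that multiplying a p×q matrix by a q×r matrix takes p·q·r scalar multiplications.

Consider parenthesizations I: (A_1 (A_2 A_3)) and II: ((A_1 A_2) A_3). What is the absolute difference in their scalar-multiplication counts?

Order I = (A_1 (A_2 A_3)): (A_2 A_3): 11×3 by 3×19 → 11×19, cost 11·3·19 = 627; (A_1 (A_2 A_3)): 10×11 by 11×19 → 10×19, cost 10·11·19 = 2090; cumulative 2717. Total 2717.
Order II = ((A_1 A_2) A_3): (A_1 A_2): 10×11 by 11×3 → 10×3, cost 10·11·3 = 330; ((A_1 A_2) A_3): 10×3 by 3×19 → 10×19, cost 10·3·19 = 570; cumulative 900. Total 900.
Difference: |2717 − 900| = 1817.

1817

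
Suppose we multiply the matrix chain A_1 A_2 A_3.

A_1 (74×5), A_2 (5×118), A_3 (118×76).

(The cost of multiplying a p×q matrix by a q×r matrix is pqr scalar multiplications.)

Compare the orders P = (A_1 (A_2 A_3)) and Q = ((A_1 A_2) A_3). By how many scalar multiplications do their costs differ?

Order P = (A_1 (A_2 A_3)): (A_2 A_3): 5×118 by 118×76 → 5×76, cost 5·118·76 = 44840; (A_1 (A_2 A_3)): 74×5 by 5×76 → 74×76, cost 74·5·76 = 28120; cumulative 72960. Total 72960.
Order Q = ((A_1 A_2) A_3): (A_1 A_2): 74×5 by 5×118 → 74×118, cost 74·5·118 = 43660; ((A_1 A_2) A_3): 74×118 by 118×76 → 74×76, cost 74·118·76 = 663632; cumulative 707292. Total 707292.
Difference: |72960 − 707292| = 634332.

634332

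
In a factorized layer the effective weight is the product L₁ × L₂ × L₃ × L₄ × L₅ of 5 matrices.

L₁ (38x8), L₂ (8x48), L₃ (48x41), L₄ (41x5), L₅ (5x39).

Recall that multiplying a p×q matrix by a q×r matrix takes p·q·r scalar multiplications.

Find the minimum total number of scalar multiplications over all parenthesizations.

Adjacent pairs: L₁L₂ = 38·8·48 = 14592; L₂L₃ = 8·48·41 = 15744; L₃L₄ = 48·41·5 = 9840; L₄L₅ = 41·5·39 = 7995.
Length 3: L₁..L₃: k=1: 0+15744+38·8·41=28208; k=2: 14592+0+38·48·41=89376 → min 28208 | L₂..L₄: k=2: 0+9840+8·48·5=11760; k=3: 15744+0+8·41·5=17384 → min 11760 | L₃..L₅: k=3: 0+7995+48·41·39=84747; k=4: 9840+0+48·5·39=19200 → min 19200.
Length 4: L₁..L₄: k=1: 0+11760+38·8·5=13280; k=2: 14592+9840+38·48·5=33552; k=3: 28208+0+38·41·5=35998 → min 13280 | L₂..L₅: k=2: 0+19200+8·48·39=34176; k=3: 15744+7995+8·41·39=36531; k=4: 11760+0+8·5·39=13320 → min 13320.
Length 5: L₁..L₅: k=1: 0+13320+38·8·39=25176; k=2: 14592+19200+38·48·39=104928; k=3: 28208+7995+38·41·39=96965; k=4: 13280+0+38·5·39=20690 → min 20690.
Optimal order: ((L₁ × (L₂ × (L₃ × L₄))) × L₅) with cost 20690.

20690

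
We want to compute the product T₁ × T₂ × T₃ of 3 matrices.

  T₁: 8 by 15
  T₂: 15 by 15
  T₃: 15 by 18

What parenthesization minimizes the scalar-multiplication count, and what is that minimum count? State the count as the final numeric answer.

(T₁ × (T₂ × T₃)): cost 6210.
((T₁ × T₂) × T₃): cost 3960.
Optimal: ((T₁ × T₂) × T₃) with cost 3960.

3960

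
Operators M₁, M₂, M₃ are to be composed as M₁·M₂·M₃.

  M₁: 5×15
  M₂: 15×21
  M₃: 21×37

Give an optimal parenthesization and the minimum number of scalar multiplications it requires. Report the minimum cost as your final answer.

5460

(M₁·(M₂·M₃)): cost 14430.
((M₁·M₂)·M₃): cost 5460.
Optimal: ((M₁·M₂)·M₃) with cost 5460.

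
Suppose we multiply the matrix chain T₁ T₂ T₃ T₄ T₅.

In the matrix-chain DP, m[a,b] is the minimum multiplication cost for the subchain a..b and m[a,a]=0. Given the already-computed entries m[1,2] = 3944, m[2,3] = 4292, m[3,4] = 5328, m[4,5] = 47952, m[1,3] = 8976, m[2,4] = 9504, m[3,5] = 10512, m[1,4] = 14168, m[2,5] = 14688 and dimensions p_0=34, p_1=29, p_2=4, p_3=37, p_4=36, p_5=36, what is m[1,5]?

19352

m[1,5] = min over k∈[1,4] of m[1,k]+m[k+1,5]+p_{0}·p_k·p_{5}.
k=1: 0 + 14688 + 34·29·36 = 50184; k=2: 3944 + 10512 + 34·4·36 = 19352; k=3: 8976 + 47952 + 34·37·36 = 102216; k=4: 14168 + 0 + 34·36·36 = 58232.
Minimum: 19352 at k=2.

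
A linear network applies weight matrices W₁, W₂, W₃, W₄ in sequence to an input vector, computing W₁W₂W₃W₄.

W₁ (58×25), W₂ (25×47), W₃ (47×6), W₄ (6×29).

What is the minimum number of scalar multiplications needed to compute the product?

Adjacent pairs: W₁W₂ = 58·25·47 = 68150; W₂W₃ = 25·47·6 = 7050; W₃W₄ = 47·6·29 = 8178.
Length 3: W₁..W₃: k=1: 0+7050+58·25·6=15750; k=2: 68150+0+58·47·6=84506 → min 15750 | W₂..W₄: k=2: 0+8178+25·47·29=42253; k=3: 7050+0+25·6·29=11400 → min 11400.
Length 4: W₁..W₄: k=1: 0+11400+58·25·29=53450; k=2: 68150+8178+58·47·29=155382; k=3: 15750+0+58·6·29=25842 → min 25842.
Optimal order: ((W₁(W₂W₃))W₄) with cost 25842.

25842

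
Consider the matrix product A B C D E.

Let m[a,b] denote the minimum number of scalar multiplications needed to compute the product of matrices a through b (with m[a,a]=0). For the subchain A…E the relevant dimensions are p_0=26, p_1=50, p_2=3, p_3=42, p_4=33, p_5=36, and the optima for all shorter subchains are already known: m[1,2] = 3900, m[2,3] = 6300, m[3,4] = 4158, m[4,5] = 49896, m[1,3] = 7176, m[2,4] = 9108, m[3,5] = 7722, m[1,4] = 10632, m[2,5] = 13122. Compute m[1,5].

14430

m[1,5] = min over k∈[1,4] of m[1,k]+m[k+1,5]+p_{0}·p_k·p_{5}.
k=1: 0 + 13122 + 26·50·36 = 59922; k=2: 3900 + 7722 + 26·3·36 = 14430; k=3: 7176 + 49896 + 26·42·36 = 96384; k=4: 10632 + 0 + 26·33·36 = 41520.
Minimum: 14430 at k=2.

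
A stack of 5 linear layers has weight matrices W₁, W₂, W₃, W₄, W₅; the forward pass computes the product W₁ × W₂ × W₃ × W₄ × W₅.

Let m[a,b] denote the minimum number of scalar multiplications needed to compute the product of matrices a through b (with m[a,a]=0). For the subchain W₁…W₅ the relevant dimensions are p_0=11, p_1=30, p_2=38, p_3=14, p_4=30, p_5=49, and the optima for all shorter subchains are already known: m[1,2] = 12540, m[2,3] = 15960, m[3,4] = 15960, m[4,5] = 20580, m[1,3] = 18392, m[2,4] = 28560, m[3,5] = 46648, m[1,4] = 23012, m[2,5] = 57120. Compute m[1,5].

m[1,5] = min over k∈[1,4] of m[1,k]+m[k+1,5]+p_{0}·p_k·p_{5}.
k=1: 0 + 57120 + 11·30·49 = 73290; k=2: 12540 + 46648 + 11·38·49 = 79670; k=3: 18392 + 20580 + 11·14·49 = 46518; k=4: 23012 + 0 + 11·30·49 = 39182.
Minimum: 39182 at k=4.

39182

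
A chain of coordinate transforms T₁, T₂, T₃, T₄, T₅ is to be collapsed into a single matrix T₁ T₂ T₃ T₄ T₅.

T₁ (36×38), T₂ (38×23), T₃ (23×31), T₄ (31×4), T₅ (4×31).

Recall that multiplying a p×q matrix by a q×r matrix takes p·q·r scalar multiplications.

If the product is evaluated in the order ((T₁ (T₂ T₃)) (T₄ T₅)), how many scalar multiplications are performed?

(T₂ T₃): 38×23 by 23×31 → 38×31, cost 38·23·31 = 27094
(T₁ (T₂ T₃)): 36×38 by 38×31 → 36×31, cost 36·38·31 = 42408; cumulative 69502
(T₄ T₅): 31×4 by 4×31 → 31×31, cost 31·4·31 = 3844
((T₁ (T₂ T₃)) (T₄ T₅)): 36×31 by 31×31 → 36×31, cost 36·31·31 = 34596; cumulative 107942
Total: 107942 scalar multiplications.

107942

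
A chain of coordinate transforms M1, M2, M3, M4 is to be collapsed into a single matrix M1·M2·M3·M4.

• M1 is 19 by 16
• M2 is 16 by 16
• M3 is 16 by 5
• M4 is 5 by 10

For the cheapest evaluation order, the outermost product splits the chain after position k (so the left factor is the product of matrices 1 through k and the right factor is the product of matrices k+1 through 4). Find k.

Adjacent pairs: M1M2 = 19·16·16 = 4864; M2M3 = 16·16·5 = 1280; M3M4 = 16·5·10 = 800.
Length 3: M1..M3: k=1: 0+1280+19·16·5=2800; k=2: 4864+0+19·16·5=6384 → min 2800 | M2..M4: k=2: 0+800+16·16·10=3360; k=3: 1280+0+16·5·10=2080 → min 2080.
Top-level splits: k=1: (M1..M1)·(M2..M4) → 0+2080+19·16·10 = 5120; k=2: (M1..M2)·(M3..M4) → 4864+800+19·16·10 = 8704; k=3: (M1..M3)·(M4..M4) → 2800+0+19·5·10 = 3750.
Best split is after M3, i.e. k = 3.

3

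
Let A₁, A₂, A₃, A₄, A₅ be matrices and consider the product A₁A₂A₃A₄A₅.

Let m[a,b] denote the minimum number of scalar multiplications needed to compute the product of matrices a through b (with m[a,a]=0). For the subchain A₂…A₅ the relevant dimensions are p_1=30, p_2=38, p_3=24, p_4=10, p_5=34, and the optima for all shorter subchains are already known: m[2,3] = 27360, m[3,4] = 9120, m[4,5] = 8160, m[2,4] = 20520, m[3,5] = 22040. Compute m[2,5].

m[2,5] = min over k∈[2,4] of m[2,k]+m[k+1,5]+p_{1}·p_k·p_{5}.
k=2: 0 + 22040 + 30·38·34 = 60800; k=3: 27360 + 8160 + 30·24·34 = 60000; k=4: 20520 + 0 + 30·10·34 = 30720.
Minimum: 30720 at k=4.

30720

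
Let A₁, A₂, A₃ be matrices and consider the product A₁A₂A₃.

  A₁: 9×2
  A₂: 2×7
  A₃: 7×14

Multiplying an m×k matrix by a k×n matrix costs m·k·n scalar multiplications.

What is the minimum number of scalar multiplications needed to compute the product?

448

Order (A₁(A₂A₃)): (A₂A₃): 2×7 by 7×14 → 2×14, cost 2·7·14 = 196; (A₁(A₂A₃)): 9×2 by 2×14 → 9×14, cost 9·2·14 = 252; cumulative 448. Total 448.
Order ((A₁A₂)A₃): (A₁A₂): 9×2 by 2×7 → 9×7, cost 9·2·7 = 126; ((A₁A₂)A₃): 9×7 by 7×14 → 9×14, cost 9·7·14 = 882; cumulative 1008. Total 1008.
Minimum: 448.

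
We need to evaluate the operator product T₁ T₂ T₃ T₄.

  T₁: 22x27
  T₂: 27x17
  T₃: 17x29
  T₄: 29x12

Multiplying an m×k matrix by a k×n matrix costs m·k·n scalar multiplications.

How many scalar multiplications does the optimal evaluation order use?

Adjacent pairs: T₁T₂ = 22·27·17 = 10098; T₂T₃ = 27·17·29 = 13311; T₃T₄ = 17·29·12 = 5916.
Length 3: T₁..T₃: k=1: 0+13311+22·27·29=30537; k=2: 10098+0+22·17·29=20944 → min 20944 | T₂..T₄: k=2: 0+5916+27·17·12=11424; k=3: 13311+0+27·29·12=22707 → min 11424.
Length 4: T₁..T₄: k=1: 0+11424+22·27·12=18552; k=2: 10098+5916+22·17·12=20502; k=3: 20944+0+22·29·12=28600 → min 18552.
Optimal order: (T₁ (T₂ (T₃ T₄))) with cost 18552.

18552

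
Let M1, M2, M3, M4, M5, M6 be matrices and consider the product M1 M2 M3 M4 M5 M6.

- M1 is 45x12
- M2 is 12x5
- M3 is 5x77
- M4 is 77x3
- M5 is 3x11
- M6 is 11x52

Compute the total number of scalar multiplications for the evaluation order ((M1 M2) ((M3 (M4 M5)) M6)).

(M1 M2): 45×12 by 12×5 → 45×5, cost 45·12·5 = 2700
(M4 M5): 77×3 by 3×11 → 77×11, cost 77·3·11 = 2541
(M3 (M4 M5)): 5×77 by 77×11 → 5×11, cost 5·77·11 = 4235; cumulative 6776
((M3 (M4 M5)) M6): 5×11 by 11×52 → 5×52, cost 5·11·52 = 2860; cumulative 9636
((M1 M2) ((M3 (M4 M5)) M6)): 45×5 by 5×52 → 45×52, cost 45·5·52 = 11700; cumulative 24036
Total: 24036 scalar multiplications.

24036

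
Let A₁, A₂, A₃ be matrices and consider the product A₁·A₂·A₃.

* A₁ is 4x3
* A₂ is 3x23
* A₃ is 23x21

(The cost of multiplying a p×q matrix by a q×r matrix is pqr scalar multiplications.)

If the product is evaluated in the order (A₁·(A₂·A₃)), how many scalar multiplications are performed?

1701

(A₂·A₃): 3×23 by 23×21 → 3×21, cost 3·23·21 = 1449
(A₁·(A₂·A₃)): 4×3 by 3×21 → 4×21, cost 4·3·21 = 252; cumulative 1701
Total: 1701 scalar multiplications.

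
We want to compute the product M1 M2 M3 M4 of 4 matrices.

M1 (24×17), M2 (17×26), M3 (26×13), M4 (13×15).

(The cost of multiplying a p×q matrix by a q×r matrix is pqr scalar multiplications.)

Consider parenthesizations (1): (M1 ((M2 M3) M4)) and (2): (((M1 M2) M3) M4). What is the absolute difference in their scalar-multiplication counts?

8219

Order (1) = (M1 ((M2 M3) M4)): (M2 M3): 17×26 by 26×13 → 17×13, cost 17·26·13 = 5746; ((M2 M3) M4): 17×13 by 13×15 → 17×15, cost 17·13·15 = 3315; cumulative 9061; (M1 ((M2 M3) M4)): 24×17 by 17×15 → 24×15, cost 24·17·15 = 6120; cumulative 15181. Total 15181.
Order (2) = (((M1 M2) M3) M4): (M1 M2): 24×17 by 17×26 → 24×26, cost 24·17·26 = 10608; ((M1 M2) M3): 24×26 by 26×13 → 24×13, cost 24·26·13 = 8112; cumulative 18720; (((M1 M2) M3) M4): 24×13 by 13×15 → 24×15, cost 24·13·15 = 4680; cumulative 23400. Total 23400.
Difference: |15181 − 23400| = 8219.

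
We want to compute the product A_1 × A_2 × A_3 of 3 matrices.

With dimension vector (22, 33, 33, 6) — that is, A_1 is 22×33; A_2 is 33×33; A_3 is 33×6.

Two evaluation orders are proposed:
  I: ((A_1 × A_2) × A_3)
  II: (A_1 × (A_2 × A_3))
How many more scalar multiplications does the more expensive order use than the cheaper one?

Order I = ((A_1 × A_2) × A_3): (A_1 × A_2): 22×33 by 33×33 → 22×33, cost 22·33·33 = 23958; ((A_1 × A_2) × A_3): 22×33 by 33×6 → 22×6, cost 22·33·6 = 4356; cumulative 28314. Total 28314.
Order II = (A_1 × (A_2 × A_3)): (A_2 × A_3): 33×33 by 33×6 → 33×6, cost 33·33·6 = 6534; (A_1 × (A_2 × A_3)): 22×33 by 33×6 → 22×6, cost 22·33·6 = 4356; cumulative 10890. Total 10890.
Difference: |28314 − 10890| = 17424.

17424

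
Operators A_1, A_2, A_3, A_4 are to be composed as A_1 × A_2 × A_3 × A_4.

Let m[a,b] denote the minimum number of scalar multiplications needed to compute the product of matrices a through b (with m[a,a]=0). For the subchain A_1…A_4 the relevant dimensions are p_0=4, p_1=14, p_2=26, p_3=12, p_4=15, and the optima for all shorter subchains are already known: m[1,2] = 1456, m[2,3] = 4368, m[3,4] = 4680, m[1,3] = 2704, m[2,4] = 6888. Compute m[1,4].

3424

m[1,4] = min over k∈[1,3] of m[1,k]+m[k+1,4]+p_{0}·p_k·p_{4}.
k=1: 0 + 6888 + 4·14·15 = 7728; k=2: 1456 + 4680 + 4·26·15 = 7696; k=3: 2704 + 0 + 4·12·15 = 3424.
Minimum: 3424 at k=3.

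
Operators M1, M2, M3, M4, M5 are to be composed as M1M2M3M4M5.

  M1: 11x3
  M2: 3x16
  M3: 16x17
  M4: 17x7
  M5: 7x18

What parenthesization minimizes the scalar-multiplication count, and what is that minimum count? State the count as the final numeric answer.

2145

Adjacent pairs: M1M2 = 11·3·16 = 528; M2M3 = 3·16·17 = 816; M3M4 = 16·17·7 = 1904; M4M5 = 17·7·18 = 2142.
Length 3: M1..M3: k=1: 0+816+11·3·17=1377; k=2: 528+0+11·16·17=3520 → min 1377 | M2..M4: k=2: 0+1904+3·16·7=2240; k=3: 816+0+3·17·7=1173 → min 1173 | M3..M5: k=3: 0+2142+16·17·18=7038; k=4: 1904+0+16·7·18=3920 → min 3920.
Length 4: M1..M4: k=1: 0+1173+11·3·7=1404; k=2: 528+1904+11·16·7=3664; k=3: 1377+0+11·17·7=2686 → min 1404 | M2..M5: k=2: 0+3920+3·16·18=4784; k=3: 816+2142+3·17·18=3876; k=4: 1173+0+3·7·18=1551 → min 1551.
Length 5: M1..M5: k=1: 0+1551+11·3·18=2145; k=2: 528+3920+11·16·18=7616; k=3: 1377+2142+11·17·18=6885; k=4: 1404+0+11·7·18=2790 → min 2145.
Optimal parenthesization: (M1(((M2M3)M4)M5)) with cost 2145.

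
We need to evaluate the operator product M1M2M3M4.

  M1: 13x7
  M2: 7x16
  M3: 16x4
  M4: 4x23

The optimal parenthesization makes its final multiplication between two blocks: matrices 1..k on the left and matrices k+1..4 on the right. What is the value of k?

Adjacent pairs: M1M2 = 13·7·16 = 1456; M2M3 = 7·16·4 = 448; M3M4 = 16·4·23 = 1472.
Length 3: M1..M3: k=1: 0+448+13·7·4=812; k=2: 1456+0+13·16·4=2288 → min 812 | M2..M4: k=2: 0+1472+7·16·23=4048; k=3: 448+0+7·4·23=1092 → min 1092.
Top-level splits: k=1: (M1..M1)·(M2..M4) → 0+1092+13·7·23 = 3185; k=2: (M1..M2)·(M3..M4) → 1456+1472+13·16·23 = 7712; k=3: (M1..M3)·(M4..M4) → 812+0+13·4·23 = 2008.
Best split is after M3, i.e. k = 3.

3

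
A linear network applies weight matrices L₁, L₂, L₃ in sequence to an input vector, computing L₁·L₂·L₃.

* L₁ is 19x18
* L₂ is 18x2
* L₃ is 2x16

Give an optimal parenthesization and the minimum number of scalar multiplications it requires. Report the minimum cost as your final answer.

1292

(L₁·(L₂·L₃)): cost 6048.
((L₁·L₂)·L₃): cost 1292.
Optimal: ((L₁·L₂)·L₃) with cost 1292.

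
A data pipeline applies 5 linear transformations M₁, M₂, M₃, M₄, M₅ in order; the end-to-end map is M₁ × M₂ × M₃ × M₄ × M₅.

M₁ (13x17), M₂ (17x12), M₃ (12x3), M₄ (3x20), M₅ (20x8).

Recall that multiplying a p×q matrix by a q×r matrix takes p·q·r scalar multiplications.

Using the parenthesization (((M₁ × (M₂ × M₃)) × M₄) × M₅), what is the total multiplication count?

(M₂ × M₃): 17×12 by 12×3 → 17×3, cost 17·12·3 = 612
(M₁ × (M₂ × M₃)): 13×17 by 17×3 → 13×3, cost 13·17·3 = 663; cumulative 1275
((M₁ × (M₂ × M₃)) × M₄): 13×3 by 3×20 → 13×20, cost 13·3·20 = 780; cumulative 2055
(((M₁ × (M₂ × M₃)) × M₄) × M₅): 13×20 by 20×8 → 13×8, cost 13·20·8 = 2080; cumulative 4135
Total: 4135 scalar multiplications.

4135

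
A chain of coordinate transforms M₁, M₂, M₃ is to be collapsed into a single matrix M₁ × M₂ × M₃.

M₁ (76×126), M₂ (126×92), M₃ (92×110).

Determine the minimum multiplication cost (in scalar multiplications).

Order (M₁ × (M₂ × M₃)): (M₂ × M₃): 126×92 by 92×110 → 126×110, cost 126·92·110 = 1275120; (M₁ × (M₂ × M₃)): 76×126 by 126×110 → 76×110, cost 76·126·110 = 1053360; cumulative 2328480. Total 2328480.
Order ((M₁ × M₂) × M₃): (M₁ × M₂): 76×126 by 126×92 → 76×92, cost 76·126·92 = 880992; ((M₁ × M₂) × M₃): 76×92 by 92×110 → 76×110, cost 76·92·110 = 769120; cumulative 1650112. Total 1650112.
Minimum: 1650112.

1650112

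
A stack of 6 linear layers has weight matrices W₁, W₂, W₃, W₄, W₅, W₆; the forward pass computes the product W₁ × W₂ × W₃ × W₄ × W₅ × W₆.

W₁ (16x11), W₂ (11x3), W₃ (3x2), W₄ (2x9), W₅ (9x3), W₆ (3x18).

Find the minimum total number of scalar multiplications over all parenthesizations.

1156

Adjacent pairs: W₁W₂ = 16·11·3 = 528; W₂W₃ = 11·3·2 = 66; W₃W₄ = 3·2·9 = 54; W₄W₅ = 2·9·3 = 54; W₅W₆ = 9·3·18 = 486.
Length 3: W₁..W₃: k=1: 0+66+16·11·2=418; k=2: 528+0+16·3·2=624 → min 418 | W₂..W₄: k=2: 0+54+11·3·9=351; k=3: 66+0+11·2·9=264 → min 264 | W₃..W₅: k=3: 0+54+3·2·3=72; k=4: 54+0+3·9·3=135 → min 72 | W₄..W₆: k=4: 0+486+2·9·18=810; k=5: 54+0+2·3·18=162 → min 162.
Length 4: W₁..W₄: k=1: 0+264+16·11·9=1848; k=2: 528+54+16·3·9=1014; k=3: 418+0+16·2·9=706 → min 706 | W₂..W₅: k=2: 0+72+11·3·3=171; k=3: 66+54+11·2·3=186; k=4: 264+0+11·9·3=561 → min 171 | W₃..W₆: k=3: 0+162+3·2·18=270; k=4: 54+486+3·9·18=1026; k=5: 72+0+3·3·18=234 → min 234.
Length 5: W₁..W₅: k=1: 0+171+16·11·3=699; k=2: 528+72+16·3·3=744; k=3: 418+54+16·2·3=568; k=4: 706+0+16·9·3=1138 → min 568 | W₂..W₆: k=2: 0+234+11·3·18=828; k=3: 66+162+11·2·18=624; k=4: 264+486+11·9·18=2532; k=5: 171+0+11·3·18=765 → min 624.
Length 6: W₁..W₆: k=1: 0+624+16·11·18=3792; k=2: 528+234+16·3·18=1626; k=3: 418+162+16·2·18=1156; k=4: 706+486+16·9·18=3784; k=5: 568+0+16·3·18=1432 → min 1156.
Optimal order: ((W₁ × (W₂ × W₃)) × ((W₄ × W₅) × W₆)) with cost 1156.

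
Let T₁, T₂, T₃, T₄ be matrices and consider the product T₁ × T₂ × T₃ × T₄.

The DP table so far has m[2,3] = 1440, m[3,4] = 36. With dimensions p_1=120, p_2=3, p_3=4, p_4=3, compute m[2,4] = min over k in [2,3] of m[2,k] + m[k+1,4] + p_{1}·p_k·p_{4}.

1116

m[2,4] = min over k∈[2,3] of m[2,k]+m[k+1,4]+p_{1}·p_k·p_{4}.
k=2: 0 + 36 + 120·3·3 = 1116; k=3: 1440 + 0 + 120·4·3 = 2880.
Minimum: 1116 at k=2.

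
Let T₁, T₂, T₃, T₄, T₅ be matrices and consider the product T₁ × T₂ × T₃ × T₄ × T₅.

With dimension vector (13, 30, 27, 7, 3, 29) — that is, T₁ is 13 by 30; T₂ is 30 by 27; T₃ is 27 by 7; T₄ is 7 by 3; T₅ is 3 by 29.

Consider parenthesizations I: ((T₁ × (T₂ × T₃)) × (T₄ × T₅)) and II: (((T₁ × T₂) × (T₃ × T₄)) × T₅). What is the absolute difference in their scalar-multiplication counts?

1633

Order I = ((T₁ × (T₂ × T₃)) × (T₄ × T₅)): (T₂ × T₃): 30×27 by 27×7 → 30×7, cost 30·27·7 = 5670; (T₁ × (T₂ × T₃)): 13×30 by 30×7 → 13×7, cost 13·30·7 = 2730; cumulative 8400; (T₄ × T₅): 7×3 by 3×29 → 7×29, cost 7·3·29 = 609; ((T₁ × (T₂ × T₃)) × (T₄ × T₅)): 13×7 by 7×29 → 13×29, cost 13·7·29 = 2639; cumulative 11648. Total 11648.
Order II = (((T₁ × T₂) × (T₃ × T₄)) × T₅): (T₁ × T₂): 13×30 by 30×27 → 13×27, cost 13·30·27 = 10530; (T₃ × T₄): 27×7 by 7×3 → 27×3, cost 27·7·3 = 567; ((T₁ × T₂) × (T₃ × T₄)): 13×27 by 27×3 → 13×3, cost 13·27·3 = 1053; cumulative 12150; (((T₁ × T₂) × (T₃ × T₄)) × T₅): 13×3 by 3×29 → 13×29, cost 13·3·29 = 1131; cumulative 13281. Total 13281.
Difference: |11648 − 13281| = 1633.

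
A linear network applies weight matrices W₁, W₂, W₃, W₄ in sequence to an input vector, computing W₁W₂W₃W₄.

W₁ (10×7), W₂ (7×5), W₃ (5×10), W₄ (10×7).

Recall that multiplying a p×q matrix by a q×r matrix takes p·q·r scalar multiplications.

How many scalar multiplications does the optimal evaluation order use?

1050

Adjacent pairs: W₁W₂ = 10·7·5 = 350; W₂W₃ = 7·5·10 = 350; W₃W₄ = 5·10·7 = 350.
Length 3: W₁..W₃: k=1: 0+350+10·7·10=1050; k=2: 350+0+10·5·10=850 → min 850 | W₂..W₄: k=2: 0+350+7·5·7=595; k=3: 350+0+7·10·7=840 → min 595.
Length 4: W₁..W₄: k=1: 0+595+10·7·7=1085; k=2: 350+350+10·5·7=1050; k=3: 850+0+10·10·7=1550 → min 1050.
Optimal order: ((W₁W₂)(W₃W₄)) with cost 1050.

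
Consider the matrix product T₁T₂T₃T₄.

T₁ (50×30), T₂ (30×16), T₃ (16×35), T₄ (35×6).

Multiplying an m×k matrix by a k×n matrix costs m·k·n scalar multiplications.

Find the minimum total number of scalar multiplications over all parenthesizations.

Adjacent pairs: T₁T₂ = 50·30·16 = 24000; T₂T₃ = 30·16·35 = 16800; T₃T₄ = 16·35·6 = 3360.
Length 3: T₁..T₃: k=1: 0+16800+50·30·35=69300; k=2: 24000+0+50·16·35=52000 → min 52000 | T₂..T₄: k=2: 0+3360+30·16·6=6240; k=3: 16800+0+30·35·6=23100 → min 6240.
Length 4: T₁..T₄: k=1: 0+6240+50·30·6=15240; k=2: 24000+3360+50·16·6=32160; k=3: 52000+0+50·35·6=62500 → min 15240.
Optimal order: (T₁(T₂(T₃T₄))) with cost 15240.

15240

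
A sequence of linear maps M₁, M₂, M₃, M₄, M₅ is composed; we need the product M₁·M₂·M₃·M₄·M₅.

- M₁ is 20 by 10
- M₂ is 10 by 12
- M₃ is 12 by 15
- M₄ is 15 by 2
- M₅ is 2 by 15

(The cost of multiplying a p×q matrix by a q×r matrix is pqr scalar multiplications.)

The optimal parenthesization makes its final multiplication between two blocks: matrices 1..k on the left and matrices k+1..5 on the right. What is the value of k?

4

Adjacent pairs: M₁M₂ = 20·10·12 = 2400; M₂M₃ = 10·12·15 = 1800; M₃M₄ = 12·15·2 = 360; M₄M₅ = 15·2·15 = 450.
Length 3: M₁..M₃: k=1: 0+1800+20·10·15=4800; k=2: 2400+0+20·12·15=6000 → min 4800 | M₂..M₄: k=2: 0+360+10·12·2=600; k=3: 1800+0+10·15·2=2100 → min 600 | M₃..M₅: k=3: 0+450+12·15·15=3150; k=4: 360+0+12·2·15=720 → min 720.
Length 4: M₁..M₄: k=1: 0+600+20·10·2=1000; k=2: 2400+360+20·12·2=3240; k=3: 4800+0+20·15·2=5400 → min 1000 | M₂..M₅: k=2: 0+720+10·12·15=2520; k=3: 1800+450+10·15·15=4500; k=4: 600+0+10·2·15=900 → min 900.
Top-level splits: k=1: (M₁..M₁)·(M₂..M₅) → 0+900+20·10·15 = 3900; k=2: (M₁..M₂)·(M₃..M₅) → 2400+720+20·12·15 = 6720; k=3: (M₁..M₃)·(M₄..M₅) → 4800+450+20·15·15 = 9750; k=4: (M₁..M₄)·(M₅..M₅) → 1000+0+20·2·15 = 1600.
Best split is after M₄, i.e. k = 4.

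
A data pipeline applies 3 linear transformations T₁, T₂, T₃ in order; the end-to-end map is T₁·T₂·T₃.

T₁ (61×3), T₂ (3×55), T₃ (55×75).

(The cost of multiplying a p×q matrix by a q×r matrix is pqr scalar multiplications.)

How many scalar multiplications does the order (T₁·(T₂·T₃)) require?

26100

(T₂·T₃): 3×55 by 55×75 → 3×75, cost 3·55·75 = 12375
(T₁·(T₂·T₃)): 61×3 by 3×75 → 61×75, cost 61·3·75 = 13725; cumulative 26100
Total: 26100 scalar multiplications.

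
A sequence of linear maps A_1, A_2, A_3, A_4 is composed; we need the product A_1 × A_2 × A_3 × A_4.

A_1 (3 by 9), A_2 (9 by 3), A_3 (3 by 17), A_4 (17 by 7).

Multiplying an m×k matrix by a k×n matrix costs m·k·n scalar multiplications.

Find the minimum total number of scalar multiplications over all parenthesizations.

Adjacent pairs: A_1A_2 = 3·9·3 = 81; A_2A_3 = 9·3·17 = 459; A_3A_4 = 3·17·7 = 357.
Length 3: A_1..A_3: k=1: 0+459+3·9·17=918; k=2: 81+0+3·3·17=234 → min 234 | A_2..A_4: k=2: 0+357+9·3·7=546; k=3: 459+0+9·17·7=1530 → min 546.
Length 4: A_1..A_4: k=1: 0+546+3·9·7=735; k=2: 81+357+3·3·7=501; k=3: 234+0+3·17·7=591 → min 501.
Optimal order: ((A_1 × A_2) × (A_3 × A_4)) with cost 501.

501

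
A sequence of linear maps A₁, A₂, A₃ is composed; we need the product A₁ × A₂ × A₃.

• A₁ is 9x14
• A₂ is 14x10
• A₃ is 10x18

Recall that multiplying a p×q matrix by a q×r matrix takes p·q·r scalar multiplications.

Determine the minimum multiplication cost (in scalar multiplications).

2880

Order (A₁ × (A₂ × A₃)): (A₂ × A₃): 14×10 by 10×18 → 14×18, cost 14·10·18 = 2520; (A₁ × (A₂ × A₃)): 9×14 by 14×18 → 9×18, cost 9·14·18 = 2268; cumulative 4788. Total 4788.
Order ((A₁ × A₂) × A₃): (A₁ × A₂): 9×14 by 14×10 → 9×10, cost 9·14·10 = 1260; ((A₁ × A₂) × A₃): 9×10 by 10×18 → 9×18, cost 9·10·18 = 1620; cumulative 2880. Total 2880.
Minimum: 2880.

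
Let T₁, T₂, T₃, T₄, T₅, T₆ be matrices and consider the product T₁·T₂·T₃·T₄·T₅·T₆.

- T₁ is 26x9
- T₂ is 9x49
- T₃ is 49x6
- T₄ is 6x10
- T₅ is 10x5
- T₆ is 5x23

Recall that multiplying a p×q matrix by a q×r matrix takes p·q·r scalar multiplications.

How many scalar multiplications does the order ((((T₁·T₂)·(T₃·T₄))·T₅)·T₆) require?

31436

(T₁·T₂): 26×9 by 9×49 → 26×49, cost 26·9·49 = 11466
(T₃·T₄): 49×6 by 6×10 → 49×10, cost 49·6·10 = 2940
((T₁·T₂)·(T₃·T₄)): 26×49 by 49×10 → 26×10, cost 26·49·10 = 12740; cumulative 27146
(((T₁·T₂)·(T₃·T₄))·T₅): 26×10 by 10×5 → 26×5, cost 26·10·5 = 1300; cumulative 28446
((((T₁·T₂)·(T₃·T₄))·T₅)·T₆): 26×5 by 5×23 → 26×23, cost 26·5·23 = 2990; cumulative 31436
Total: 31436 scalar multiplications.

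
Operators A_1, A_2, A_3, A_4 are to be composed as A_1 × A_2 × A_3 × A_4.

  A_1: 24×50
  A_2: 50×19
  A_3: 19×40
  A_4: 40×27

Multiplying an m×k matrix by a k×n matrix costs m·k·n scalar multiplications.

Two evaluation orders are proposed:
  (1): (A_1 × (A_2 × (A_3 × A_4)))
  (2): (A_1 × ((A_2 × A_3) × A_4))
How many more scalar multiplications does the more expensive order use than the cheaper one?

45830

Order (1) = (A_1 × (A_2 × (A_3 × A_4))): (A_3 × A_4): 19×40 by 40×27 → 19×27, cost 19·40·27 = 20520; (A_2 × (A_3 × A_4)): 50×19 by 19×27 → 50×27, cost 50·19·27 = 25650; cumulative 46170; (A_1 × (A_2 × (A_3 × A_4))): 24×50 by 50×27 → 24×27, cost 24·50·27 = 32400; cumulative 78570. Total 78570.
Order (2) = (A_1 × ((A_2 × A_3) × A_4)): (A_2 × A_3): 50×19 by 19×40 → 50×40, cost 50·19·40 = 38000; ((A_2 × A_3) × A_4): 50×40 by 40×27 → 50×27, cost 50·40·27 = 54000; cumulative 92000; (A_1 × ((A_2 × A_3) × A_4)): 24×50 by 50×27 → 24×27, cost 24·50·27 = 32400; cumulative 124400. Total 124400.
Difference: |78570 − 124400| = 45830.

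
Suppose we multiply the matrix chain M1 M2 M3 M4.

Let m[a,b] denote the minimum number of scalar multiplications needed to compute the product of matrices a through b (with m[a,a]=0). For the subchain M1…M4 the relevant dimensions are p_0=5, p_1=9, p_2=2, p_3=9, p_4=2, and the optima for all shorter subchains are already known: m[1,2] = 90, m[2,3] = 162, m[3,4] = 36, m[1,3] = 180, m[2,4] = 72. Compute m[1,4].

146

m[1,4] = min over k∈[1,3] of m[1,k]+m[k+1,4]+p_{0}·p_k·p_{4}.
k=1: 0 + 72 + 5·9·2 = 162; k=2: 90 + 36 + 5·2·2 = 146; k=3: 180 + 0 + 5·9·2 = 270.
Minimum: 146 at k=2.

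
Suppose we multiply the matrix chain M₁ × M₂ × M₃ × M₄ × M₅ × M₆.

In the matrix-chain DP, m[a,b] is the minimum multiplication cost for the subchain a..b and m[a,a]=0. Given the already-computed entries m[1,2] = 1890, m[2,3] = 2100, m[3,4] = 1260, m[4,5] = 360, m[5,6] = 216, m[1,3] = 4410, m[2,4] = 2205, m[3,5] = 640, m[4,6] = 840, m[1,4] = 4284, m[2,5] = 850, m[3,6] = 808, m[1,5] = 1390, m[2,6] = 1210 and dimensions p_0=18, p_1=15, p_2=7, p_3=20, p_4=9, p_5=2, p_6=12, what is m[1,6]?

m[1,6] = min over k∈[1,5] of m[1,k]+m[k+1,6]+p_{0}·p_k·p_{6}.
k=1: 0 + 1210 + 18·15·12 = 4450; k=2: 1890 + 808 + 18·7·12 = 4210; k=3: 4410 + 840 + 18·20·12 = 9570; k=4: 4284 + 216 + 18·9·12 = 6444; k=5: 1390 + 0 + 18·2·12 = 1822.
Minimum: 1822 at k=5.

1822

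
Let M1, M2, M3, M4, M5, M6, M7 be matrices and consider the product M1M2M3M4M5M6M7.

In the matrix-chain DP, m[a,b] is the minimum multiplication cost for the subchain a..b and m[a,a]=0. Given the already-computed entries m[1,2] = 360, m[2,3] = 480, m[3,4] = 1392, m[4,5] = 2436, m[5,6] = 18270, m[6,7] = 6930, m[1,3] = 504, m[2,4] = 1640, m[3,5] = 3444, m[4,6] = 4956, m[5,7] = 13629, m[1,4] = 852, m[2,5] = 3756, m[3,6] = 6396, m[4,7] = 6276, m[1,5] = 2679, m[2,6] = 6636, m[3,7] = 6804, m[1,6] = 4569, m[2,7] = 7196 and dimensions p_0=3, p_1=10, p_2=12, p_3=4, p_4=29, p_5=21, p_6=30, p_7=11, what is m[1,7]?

5559

m[1,7] = min over k∈[1,6] of m[1,k]+m[k+1,7]+p_{0}·p_k·p_{7}.
k=1: 0 + 7196 + 3·10·11 = 7526; k=2: 360 + 6804 + 3·12·11 = 7560; k=3: 504 + 6276 + 3·4·11 = 6912; k=4: 852 + 13629 + 3·29·11 = 15438; k=5: 2679 + 6930 + 3·21·11 = 10302; k=6: 4569 + 0 + 3·30·11 = 5559.
Minimum: 5559 at k=6.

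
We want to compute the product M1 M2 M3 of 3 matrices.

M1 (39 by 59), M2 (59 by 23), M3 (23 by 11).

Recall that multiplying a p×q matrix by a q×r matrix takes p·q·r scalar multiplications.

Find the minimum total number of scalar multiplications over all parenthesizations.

40238

Order (M1 (M2 M3)): (M2 M3): 59×23 by 23×11 → 59×11, cost 59·23·11 = 14927; (M1 (M2 M3)): 39×59 by 59×11 → 39×11, cost 39·59·11 = 25311; cumulative 40238. Total 40238.
Order ((M1 M2) M3): (M1 M2): 39×59 by 59×23 → 39×23, cost 39·59·23 = 52923; ((M1 M2) M3): 39×23 by 23×11 → 39×11, cost 39·23·11 = 9867; cumulative 62790. Total 62790.
Minimum: 40238.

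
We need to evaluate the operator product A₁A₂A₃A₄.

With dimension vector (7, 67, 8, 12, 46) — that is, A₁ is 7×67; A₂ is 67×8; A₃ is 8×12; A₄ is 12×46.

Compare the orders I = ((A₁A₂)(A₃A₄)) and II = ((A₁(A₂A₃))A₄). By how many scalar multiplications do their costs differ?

Order I = ((A₁A₂)(A₃A₄)): (A₁A₂): 7×67 by 67×8 → 7×8, cost 7·67·8 = 3752; (A₃A₄): 8×12 by 12×46 → 8×46, cost 8·12·46 = 4416; ((A₁A₂)(A₃A₄)): 7×8 by 8×46 → 7×46, cost 7·8·46 = 2576; cumulative 10744. Total 10744.
Order II = ((A₁(A₂A₃))A₄): (A₂A₃): 67×8 by 8×12 → 67×12, cost 67·8·12 = 6432; (A₁(A₂A₃)): 7×67 by 67×12 → 7×12, cost 7·67·12 = 5628; cumulative 12060; ((A₁(A₂A₃))A₄): 7×12 by 12×46 → 7×46, cost 7·12·46 = 3864; cumulative 15924. Total 15924.
Difference: |10744 − 15924| = 5180.

5180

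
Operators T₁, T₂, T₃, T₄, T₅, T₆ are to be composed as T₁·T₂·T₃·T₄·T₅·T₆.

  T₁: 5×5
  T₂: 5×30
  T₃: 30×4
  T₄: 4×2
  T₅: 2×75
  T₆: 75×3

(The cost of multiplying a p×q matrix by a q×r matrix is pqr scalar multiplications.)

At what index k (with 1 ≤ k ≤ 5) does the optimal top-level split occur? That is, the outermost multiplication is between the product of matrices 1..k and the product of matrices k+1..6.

4

Adjacent pairs: T₁T₂ = 5·5·30 = 750; T₂T₃ = 5·30·4 = 600; T₃T₄ = 30·4·2 = 240; T₄T₅ = 4·2·75 = 600; T₅T₆ = 2·75·3 = 450.
Length 3: T₁..T₃: k=1: 0+600+5·5·4=700; k=2: 750+0+5·30·4=1350 → min 700 | T₂..T₄: k=2: 0+240+5·30·2=540; k=3: 600+0+5·4·2=640 → min 540 | T₃..T₅: k=3: 0+600+30·4·75=9600; k=4: 240+0+30·2·75=4740 → min 4740 | T₄..T₆: k=4: 0+450+4·2·3=474; k=5: 600+0+4·75·3=1500 → min 474.
Length 4: T₁..T₄: k=1: 0+540+5·5·2=590; k=2: 750+240+5·30·2=1290; k=3: 700+0+5·4·2=740 → min 590 | T₂..T₅: k=2: 0+4740+5·30·75=15990; k=3: 600+600+5·4·75=2700; k=4: 540+0+5·2·75=1290 → min 1290 | T₃..T₆: k=3: 0+474+30·4·3=834; k=4: 240+450+30·2·3=870; k=5: 4740+0+30·75·3=11490 → min 834.
Length 5: T₁..T₅: k=1: 0+1290+5·5·75=3165; k=2: 750+4740+5·30·75=16740; k=3: 700+600+5·4·75=2800; k=4: 590+0+5·2·75=1340 → min 1340 | T₂..T₆: k=2: 0+834+5·30·3=1284; k=3: 600+474+5·4·3=1134; k=4: 540+450+5·2·3=1020; k=5: 1290+0+5·75·3=2415 → min 1020.
Top-level splits: k=1: (T₁..T₁)·(T₂..T₆) → 0+1020+5·5·3 = 1095; k=2: (T₁..T₂)·(T₃..T₆) → 750+834+5·30·3 = 2034; k=3: (T₁..T₃)·(T₄..T₆) → 700+474+5·4·3 = 1234; k=4: (T₁..T₄)·(T₅..T₆) → 590+450+5·2·3 = 1070; k=5: (T₁..T₅)·(T₆..T₆) → 1340+0+5·75·3 = 2465.
Best split is after T₄, i.e. k = 4.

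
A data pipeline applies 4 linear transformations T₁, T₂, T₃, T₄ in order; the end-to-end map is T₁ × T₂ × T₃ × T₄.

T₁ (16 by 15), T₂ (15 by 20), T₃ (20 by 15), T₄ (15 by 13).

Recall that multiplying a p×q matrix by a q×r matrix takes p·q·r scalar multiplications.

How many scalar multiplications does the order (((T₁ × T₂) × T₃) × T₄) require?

12720

(T₁ × T₂): 16×15 by 15×20 → 16×20, cost 16·15·20 = 4800
((T₁ × T₂) × T₃): 16×20 by 20×15 → 16×15, cost 16·20·15 = 4800; cumulative 9600
(((T₁ × T₂) × T₃) × T₄): 16×15 by 15×13 → 16×13, cost 16·15·13 = 3120; cumulative 12720
Total: 12720 scalar multiplications.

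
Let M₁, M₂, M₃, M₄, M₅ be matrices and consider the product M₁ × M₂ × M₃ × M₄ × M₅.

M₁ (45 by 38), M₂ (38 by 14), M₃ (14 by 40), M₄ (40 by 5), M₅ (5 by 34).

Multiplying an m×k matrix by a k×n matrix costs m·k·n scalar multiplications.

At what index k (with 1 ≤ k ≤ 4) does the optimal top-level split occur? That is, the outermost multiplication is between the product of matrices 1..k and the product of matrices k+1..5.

4

Adjacent pairs: M₁M₂ = 45·38·14 = 23940; M₂M₃ = 38·14·40 = 21280; M₃M₄ = 14·40·5 = 2800; M₄M₅ = 40·5·34 = 6800.
Length 3: M₁..M₃: k=1: 0+21280+45·38·40=89680; k=2: 23940+0+45·14·40=49140 → min 49140 | M₂..M₄: k=2: 0+2800+38·14·5=5460; k=3: 21280+0+38·40·5=28880 → min 5460 | M₃..M₅: k=3: 0+6800+14·40·34=25840; k=4: 2800+0+14·5·34=5180 → min 5180.
Length 4: M₁..M₄: k=1: 0+5460+45·38·5=14010; k=2: 23940+2800+45·14·5=29890; k=3: 49140+0+45·40·5=58140 → min 14010 | M₂..M₅: k=2: 0+5180+38·14·34=23268; k=3: 21280+6800+38·40·34=79760; k=4: 5460+0+38·5·34=11920 → min 11920.
Top-level splits: k=1: (M₁..M₁)·(M₂..M₅) → 0+11920+45·38·34 = 70060; k=2: (M₁..M₂)·(M₃..M₅) → 23940+5180+45·14·34 = 50540; k=3: (M₁..M₃)·(M₄..M₅) → 49140+6800+45·40·34 = 117140; k=4: (M₁..M₄)·(M₅..M₅) → 14010+0+45·5·34 = 21660.
Best split is after M₄, i.e. k = 4.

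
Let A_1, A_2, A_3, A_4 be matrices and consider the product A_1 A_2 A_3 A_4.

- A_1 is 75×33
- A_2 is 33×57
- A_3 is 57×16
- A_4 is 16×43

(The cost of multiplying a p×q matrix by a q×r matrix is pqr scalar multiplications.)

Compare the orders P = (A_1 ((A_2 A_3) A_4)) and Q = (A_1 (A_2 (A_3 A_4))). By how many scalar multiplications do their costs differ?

67299

Order P = (A_1 ((A_2 A_3) A_4)): (A_2 A_3): 33×57 by 57×16 → 33×16, cost 33·57·16 = 30096; ((A_2 A_3) A_4): 33×16 by 16×43 → 33×43, cost 33·16·43 = 22704; cumulative 52800; (A_1 ((A_2 A_3) A_4)): 75×33 by 33×43 → 75×43, cost 75·33·43 = 106425; cumulative 159225. Total 159225.
Order Q = (A_1 (A_2 (A_3 A_4))): (A_3 A_4): 57×16 by 16×43 → 57×43, cost 57·16·43 = 39216; (A_2 (A_3 A_4)): 33×57 by 57×43 → 33×43, cost 33·57·43 = 80883; cumulative 120099; (A_1 (A_2 (A_3 A_4))): 75×33 by 33×43 → 75×43, cost 75·33·43 = 106425; cumulative 226524. Total 226524.
Difference: |159225 − 226524| = 67299.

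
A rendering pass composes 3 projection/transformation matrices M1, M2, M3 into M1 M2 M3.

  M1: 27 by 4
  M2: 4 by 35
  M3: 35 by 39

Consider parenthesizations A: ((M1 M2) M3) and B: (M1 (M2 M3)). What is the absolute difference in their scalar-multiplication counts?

30963

Order A = ((M1 M2) M3): (M1 M2): 27×4 by 4×35 → 27×35, cost 27·4·35 = 3780; ((M1 M2) M3): 27×35 by 35×39 → 27×39, cost 27·35·39 = 36855; cumulative 40635. Total 40635.
Order B = (M1 (M2 M3)): (M2 M3): 4×35 by 35×39 → 4×39, cost 4·35·39 = 5460; (M1 (M2 M3)): 27×4 by 4×39 → 27×39, cost 27·4·39 = 4212; cumulative 9672. Total 9672.
Difference: |40635 − 9672| = 30963.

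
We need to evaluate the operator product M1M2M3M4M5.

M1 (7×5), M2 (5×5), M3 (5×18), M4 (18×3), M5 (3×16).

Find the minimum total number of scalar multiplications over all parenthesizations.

Adjacent pairs: M1M2 = 7·5·5 = 175; M2M3 = 5·5·18 = 450; M3M4 = 5·18·3 = 270; M4M5 = 18·3·16 = 864.
Length 3: M1..M3: k=1: 0+450+7·5·18=1080; k=2: 175+0+7·5·18=805 → min 805 | M2..M4: k=2: 0+270+5·5·3=345; k=3: 450+0+5·18·3=720 → min 345 | M3..M5: k=3: 0+864+5·18·16=2304; k=4: 270+0+5·3·16=510 → min 510.
Length 4: M1..M4: k=1: 0+345+7·5·3=450; k=2: 175+270+7·5·3=550; k=3: 805+0+7·18·3=1183 → min 450 | M2..M5: k=2: 0+510+5·5·16=910; k=3: 450+864+5·18·16=2754; k=4: 345+0+5·3·16=585 → min 585.
Length 5: M1..M5: k=1: 0+585+7·5·16=1145; k=2: 175+510+7·5·16=1245; k=3: 805+864+7·18·16=3685; k=4: 450+0+7·3·16=786 → min 786.
Optimal order: ((M1(M2(M3M4)))M5) with cost 786.

786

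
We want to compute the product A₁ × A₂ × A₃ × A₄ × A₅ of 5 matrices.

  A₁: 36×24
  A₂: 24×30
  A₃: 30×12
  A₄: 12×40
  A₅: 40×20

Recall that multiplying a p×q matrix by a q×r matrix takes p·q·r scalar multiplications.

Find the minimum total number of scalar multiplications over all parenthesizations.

Adjacent pairs: A₁A₂ = 36·24·30 = 25920; A₂A₃ = 24·30·12 = 8640; A₃A₄ = 30·12·40 = 14400; A₄A₅ = 12·40·20 = 9600.
Length 3: A₁..A₃: k=1: 0+8640+36·24·12=19008; k=2: 25920+0+36·30·12=38880 → min 19008 | A₂..A₄: k=2: 0+14400+24·30·40=43200; k=3: 8640+0+24·12·40=20160 → min 20160 | A₃..A₅: k=3: 0+9600+30·12·20=16800; k=4: 14400+0+30·40·20=38400 → min 16800.
Length 4: A₁..A₄: k=1: 0+20160+36·24·40=54720; k=2: 25920+14400+36·30·40=83520; k=3: 19008+0+36·12·40=36288 → min 36288 | A₂..A₅: k=2: 0+16800+24·30·20=31200; k=3: 8640+9600+24·12·20=24000; k=4: 20160+0+24·40·20=39360 → min 24000.
Length 5: A₁..A₅: k=1: 0+24000+36·24·20=41280; k=2: 25920+16800+36·30·20=64320; k=3: 19008+9600+36·12·20=37248; k=4: 36288+0+36·40·20=65088 → min 37248.
Optimal order: ((A₁ × (A₂ × A₃)) × (A₄ × A₅)) with cost 37248.

37248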